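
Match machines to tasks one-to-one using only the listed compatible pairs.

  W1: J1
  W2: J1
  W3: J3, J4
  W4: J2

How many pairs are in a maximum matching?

Unit-capacity flow: source→left, listed edges, right→sink; max matching = max flow.
Augmenting path W1→J1 (+1); matched 1.
Augmenting path W3→J3 (+1); matched 2.
Augmenting path W4→J2 (+1); matched 3.
No augmenting path remains; maximum matching = 3.
König certificate: {W3, W4, J1} is a vertex cover of size 3 (every listed pair touches it), so no matching can be larger.

3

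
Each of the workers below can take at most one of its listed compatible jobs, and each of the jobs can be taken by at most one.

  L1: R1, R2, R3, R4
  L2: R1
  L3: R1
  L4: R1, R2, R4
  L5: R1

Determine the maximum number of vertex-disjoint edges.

3

Unit-capacity flow: source→left, listed edges, right→sink; max matching = max flow.
Augmenting path L1→R1 (+1); matched 1.
Augmenting path L4→R2 (+1); matched 2.
Augmenting path L2→R1→L1→R3 (+1); matched 3.
No augmenting path remains; maximum matching = 3.
König certificate: {L1, L4, R1} is a vertex cover of size 3 (every listed pair touches it), so no matching can be larger.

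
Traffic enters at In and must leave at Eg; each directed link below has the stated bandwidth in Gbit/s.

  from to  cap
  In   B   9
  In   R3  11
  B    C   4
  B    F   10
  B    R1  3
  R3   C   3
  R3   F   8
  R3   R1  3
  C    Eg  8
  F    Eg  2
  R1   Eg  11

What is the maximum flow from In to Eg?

15

Augment In→B→C→Eg: bottleneck 4, flow now 4.
Augment In→B→F→Eg: bottleneck 2, flow now 6.
Augment In→B→R1→Eg: bottleneck 3, flow now 9.
Augment In→R3→C→Eg: bottleneck 3, flow now 12.
Augment In→R3→R1→Eg: bottleneck 3, flow now 15.
No augmenting path remains; maximum flow = 15.
In the residual graph, reachable from In: {In, B, R3, F}.
Min-cut edges: B→C (4), B→R1 (3), R3→C (3), R3→R1 (3), F→Eg (2); capacity 4 + 3 + 3 + 3 + 2 = 15.
This cut is saturated, so no flow can exceed 15.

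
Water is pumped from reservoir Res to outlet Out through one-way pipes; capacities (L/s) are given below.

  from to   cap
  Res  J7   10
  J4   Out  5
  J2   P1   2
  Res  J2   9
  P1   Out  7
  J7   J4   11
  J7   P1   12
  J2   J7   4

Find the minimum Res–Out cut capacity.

12

Augment Res→J7→P1→Out: bottleneck 7, flow now 7.
Augment Res→J7→J4→Out: bottleneck 3, flow now 10.
Augment Res→J2→J7→J4→Out: bottleneck 2, flow now 12.
No augmenting path remains; maximum flow = 12.
By max-flow min-cut, the minimum cut capacity equals the max flow.
In the residual graph, reachable from Res: {Res, J7, J2, P1, J4}.
Min-cut edges: P1→Out (7), J4→Out (5); capacity 7 + 5 = 12.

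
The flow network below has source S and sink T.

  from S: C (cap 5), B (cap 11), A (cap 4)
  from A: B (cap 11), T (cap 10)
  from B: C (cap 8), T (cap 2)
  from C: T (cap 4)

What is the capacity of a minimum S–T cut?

10

Augment S→A→T: bottleneck 4, flow now 4.
Augment S→B→T: bottleneck 2, flow now 6.
Augment S→C→T: bottleneck 4, flow now 10.
No augmenting path remains; maximum flow = 10.
By max-flow min-cut, the minimum cut capacity equals the max flow.
In the residual graph, reachable from S: {S, B, C}.
Min-cut edges: S→A (4), B→T (2), C→T (4); capacity 4 + 2 + 4 = 10.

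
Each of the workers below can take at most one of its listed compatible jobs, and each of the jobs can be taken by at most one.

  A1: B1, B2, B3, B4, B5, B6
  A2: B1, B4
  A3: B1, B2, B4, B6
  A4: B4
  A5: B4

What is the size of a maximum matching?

Unit-capacity flow: source→left, listed edges, right→sink; max matching = max flow.
Augmenting path A1→B1 (+1); matched 1.
Augmenting path A2→B4 (+1); matched 2.
Augmenting path A3→B2 (+1); matched 3.
Augmenting path A4→B4→A2→B1→A1→B3 (+1); matched 4.
No augmenting path remains; maximum matching = 4.
König certificate: {A1, A2, A3, B4} is a vertex cover of size 4 (every listed pair touches it), so no matching can be larger.

4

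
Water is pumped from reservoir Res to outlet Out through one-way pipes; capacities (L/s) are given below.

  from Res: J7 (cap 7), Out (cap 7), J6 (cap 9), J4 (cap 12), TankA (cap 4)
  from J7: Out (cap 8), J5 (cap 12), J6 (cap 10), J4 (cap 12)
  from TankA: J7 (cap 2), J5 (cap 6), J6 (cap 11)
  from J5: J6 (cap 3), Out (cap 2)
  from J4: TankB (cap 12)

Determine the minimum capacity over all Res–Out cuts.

Augment Res→Out: bottleneck 7, flow now 7.
Augment Res→J7→Out: bottleneck 7, flow now 14.
Augment Res→TankA→J7→Out: bottleneck 1, flow now 15.
Augment Res→TankA→J5→Out: bottleneck 2, flow now 17.
No augmenting path remains; maximum flow = 17.
By max-flow min-cut, the minimum cut capacity equals the max flow.
In the residual graph, reachable from Res: {Res, J7, TankA, J5, J4, TankB, J6}.
Min-cut edges: Res→Out (7), J7→Out (8), J5→Out (2); capacity 7 + 8 + 2 = 17.

17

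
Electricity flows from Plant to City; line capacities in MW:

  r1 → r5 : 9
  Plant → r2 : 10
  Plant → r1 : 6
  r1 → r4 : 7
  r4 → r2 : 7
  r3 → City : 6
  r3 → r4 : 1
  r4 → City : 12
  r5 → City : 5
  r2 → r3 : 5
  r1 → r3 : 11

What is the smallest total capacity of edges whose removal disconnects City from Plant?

Augment Plant→r1→r3→City: bottleneck 6, flow now 6.
Augment Plant→r2→r3→r4→City: bottleneck 1, flow now 7.
Augment Plant→r2→r3→r1→r4→City: bottleneck 4, flow now 11. (uses reverse residual edge)
No augmenting path remains; maximum flow = 11.
By max-flow min-cut, the minimum cut capacity equals the max flow.
In the residual graph, reachable from Plant: {Plant, r2}.
Min-cut edges: Plant→r1 (6), r2→r3 (5); capacity 6 + 5 = 11.

11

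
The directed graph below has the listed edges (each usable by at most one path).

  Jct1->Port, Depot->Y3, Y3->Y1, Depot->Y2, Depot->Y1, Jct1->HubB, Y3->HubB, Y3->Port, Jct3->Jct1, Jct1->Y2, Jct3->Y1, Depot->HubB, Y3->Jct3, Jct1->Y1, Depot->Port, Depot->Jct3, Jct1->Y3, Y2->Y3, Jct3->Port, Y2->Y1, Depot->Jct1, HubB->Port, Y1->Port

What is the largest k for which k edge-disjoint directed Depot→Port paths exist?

Assign every edge capacity 1; by Menger, the answer equals the max flow.
Path Depot→Port (+1); total 1.
Path Depot→Jct3→Port (+1); total 2.
Path Depot→Jct1→Port (+1); total 3.
Path Depot→Y3→Port (+1); total 4.
Path Depot→HubB→Port (+1); total 5.
Path Depot→Y1→Port (+1); total 6.
No residual Depot→Port path; max flow = 6.
Certifying cut of size 6: {Depot→Port, HubB→Port, Jct1→Port, Jct3→Port, Y1→Port, Y3→Port}.

6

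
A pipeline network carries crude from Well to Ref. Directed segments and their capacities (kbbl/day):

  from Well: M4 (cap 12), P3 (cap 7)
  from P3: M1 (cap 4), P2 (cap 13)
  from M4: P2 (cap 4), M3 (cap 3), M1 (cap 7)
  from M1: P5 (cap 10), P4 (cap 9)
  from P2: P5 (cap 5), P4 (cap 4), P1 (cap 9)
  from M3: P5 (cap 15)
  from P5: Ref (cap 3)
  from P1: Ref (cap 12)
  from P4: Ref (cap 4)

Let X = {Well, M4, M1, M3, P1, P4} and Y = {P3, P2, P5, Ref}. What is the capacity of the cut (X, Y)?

Edges leaving {Well, M4, M1, M3, P1, P4}: Well→P3 (7), M4→P2 (4), M1→P5 (10), M3→P5 (15), P1→Ref (12), P4→Ref (4).
Cut capacity = 7 + 4 + 10 + 15 + 12 + 4 = 52.

52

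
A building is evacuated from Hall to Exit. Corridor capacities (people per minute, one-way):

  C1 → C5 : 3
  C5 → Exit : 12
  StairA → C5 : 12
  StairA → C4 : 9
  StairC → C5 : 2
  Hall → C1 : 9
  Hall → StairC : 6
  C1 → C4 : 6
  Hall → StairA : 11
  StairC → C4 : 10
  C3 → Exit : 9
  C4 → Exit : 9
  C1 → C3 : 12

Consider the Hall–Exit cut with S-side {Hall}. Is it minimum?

Given cut capacity: 6 + 11 + 9 = 26.
Augment Hall→StairC→C4→Exit: bottleneck 6, flow now 6.
Augment Hall→StairA→C4→Exit: bottleneck 3, flow now 9.
Augment Hall→StairA→C5→Exit: bottleneck 8, flow now 17.
Augment Hall→C1→C3→Exit: bottleneck 9, flow now 26.
No augmenting path remains; maximum flow = 26.
Cut capacity 26 equals the max flow, so it is a minimum cut.

Yes — it is a minimum cut (capacity 26).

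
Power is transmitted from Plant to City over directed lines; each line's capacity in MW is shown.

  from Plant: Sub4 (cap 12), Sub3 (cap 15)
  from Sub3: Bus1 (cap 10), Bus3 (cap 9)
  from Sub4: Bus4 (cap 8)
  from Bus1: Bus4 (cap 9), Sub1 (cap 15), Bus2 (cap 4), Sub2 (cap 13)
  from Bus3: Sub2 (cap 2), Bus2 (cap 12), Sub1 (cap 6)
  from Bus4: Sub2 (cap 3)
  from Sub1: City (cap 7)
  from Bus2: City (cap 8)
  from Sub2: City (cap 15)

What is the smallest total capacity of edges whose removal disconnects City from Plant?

Augment Plant→Sub3→Bus1→Sub1→City: bottleneck 7, flow now 7.
Augment Plant→Sub3→Bus1→Bus2→City: bottleneck 3, flow now 10.
Augment Plant→Sub3→Bus3→Bus2→City: bottleneck 5, flow now 15.
Augment Plant→Sub4→Bus4→Sub2→City: bottleneck 3, flow now 18.
No augmenting path remains; maximum flow = 18.
By max-flow min-cut, the minimum cut capacity equals the max flow.
In the residual graph, reachable from Plant: {Plant, Sub4, Bus4}.
Min-cut edges: Plant→Sub3 (15), Bus4→Sub2 (3); capacity 15 + 3 = 18.

18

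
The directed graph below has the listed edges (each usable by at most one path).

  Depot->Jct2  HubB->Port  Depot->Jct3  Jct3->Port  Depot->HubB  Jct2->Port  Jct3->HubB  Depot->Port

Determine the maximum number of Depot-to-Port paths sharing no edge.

4

Assign every edge capacity 1; by Menger, the answer equals the max flow.
Path Depot→Port (+1); total 1.
Path Depot→Jct2→Port (+1); total 2.
Path Depot→HubB→Port (+1); total 3.
Path Depot→Jct3→Port (+1); total 4.
No residual Depot→Port path; max flow = 4.
Certifying cut of size 4: {Depot→HubB, Depot→Jct2, Depot→Jct3, Depot→Port}.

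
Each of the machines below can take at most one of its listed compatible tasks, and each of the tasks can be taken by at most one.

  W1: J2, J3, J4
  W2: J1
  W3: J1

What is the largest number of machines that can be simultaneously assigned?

Unit-capacity flow: source→left, listed edges, right→sink; max matching = max flow.
Augmenting path W1→J2 (+1); matched 1.
Augmenting path W2→J1 (+1); matched 2.
No augmenting path remains; maximum matching = 2.
König certificate: {W1, J1} is a vertex cover of size 2 (every listed pair touches it), so no matching can be larger.

2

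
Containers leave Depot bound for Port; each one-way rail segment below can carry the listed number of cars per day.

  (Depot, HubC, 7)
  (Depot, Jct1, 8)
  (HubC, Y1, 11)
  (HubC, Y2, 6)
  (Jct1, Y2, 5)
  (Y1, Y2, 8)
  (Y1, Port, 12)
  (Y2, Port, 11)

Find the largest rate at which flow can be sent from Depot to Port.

12

Augment Depot→HubC→Y1→Port: bottleneck 7, flow now 7.
Augment Depot→Jct1→Y2→Port: bottleneck 5, flow now 12.
No augmenting path remains; maximum flow = 12.
In the residual graph, reachable from Depot: {Depot, Jct1}.
Min-cut edges: Depot→HubC (7), Jct1→Y2 (5); capacity 7 + 5 = 12.
This cut is saturated, so no flow can exceed 12.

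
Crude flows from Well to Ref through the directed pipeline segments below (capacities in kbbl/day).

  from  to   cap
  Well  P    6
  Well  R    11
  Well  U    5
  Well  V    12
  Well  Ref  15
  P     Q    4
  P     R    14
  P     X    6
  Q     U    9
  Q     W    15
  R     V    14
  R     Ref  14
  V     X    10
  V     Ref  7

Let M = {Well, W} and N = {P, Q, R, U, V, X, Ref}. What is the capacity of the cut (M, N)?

49

Edges leaving {Well, W}: Well→P (6), Well→R (11), Well→U (5), Well→V (12), Well→Ref (15).
Cut capacity = 6 + 11 + 5 + 12 + 15 = 49.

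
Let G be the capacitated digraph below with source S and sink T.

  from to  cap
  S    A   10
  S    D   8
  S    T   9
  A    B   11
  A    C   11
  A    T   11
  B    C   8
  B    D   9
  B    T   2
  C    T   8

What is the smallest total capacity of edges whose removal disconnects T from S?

19

Augment S→T: bottleneck 9, flow now 9.
Augment S→A→T: bottleneck 10, flow now 19.
No augmenting path remains; maximum flow = 19.
By max-flow min-cut, the minimum cut capacity equals the max flow.
In the residual graph, reachable from S: {S, D}.
Min-cut edges: S→A (10), S→T (9); capacity 10 + 9 = 19.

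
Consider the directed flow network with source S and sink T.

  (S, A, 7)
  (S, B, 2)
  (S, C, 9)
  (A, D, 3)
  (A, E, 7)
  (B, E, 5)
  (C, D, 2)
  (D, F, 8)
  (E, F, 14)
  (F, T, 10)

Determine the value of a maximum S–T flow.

Augment S→A→D→F→T: bottleneck 3, flow now 3.
Augment S→A→E→F→T: bottleneck 4, flow now 7.
Augment S→B→E→F→T: bottleneck 2, flow now 9.
Augment S→C→D→F→T: bottleneck 1, flow now 10.
No augmenting path remains; maximum flow = 10.
In the residual graph, reachable from S: {S, A, B, C, D, E, F}.
Min-cut edges: F→T (10); capacity 10 = 10.
This cut is saturated, so no flow can exceed 10.

10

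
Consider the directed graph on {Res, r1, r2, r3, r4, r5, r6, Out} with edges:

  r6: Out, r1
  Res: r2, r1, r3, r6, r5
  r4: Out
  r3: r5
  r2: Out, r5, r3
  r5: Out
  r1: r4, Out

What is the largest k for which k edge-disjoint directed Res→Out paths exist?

4

Assign every edge capacity 1; by Menger, the answer equals the max flow.
Path Res→r1→Out (+1); total 1.
Path Res→r2→Out (+1); total 2.
Path Res→r5→Out (+1); total 3.
Path Res→r6→Out (+1); total 4.
No residual Res→Out path; max flow = 4.
Certifying cut of size 4: {Res→r1, Res→r2, Res→r6, r5→Out}.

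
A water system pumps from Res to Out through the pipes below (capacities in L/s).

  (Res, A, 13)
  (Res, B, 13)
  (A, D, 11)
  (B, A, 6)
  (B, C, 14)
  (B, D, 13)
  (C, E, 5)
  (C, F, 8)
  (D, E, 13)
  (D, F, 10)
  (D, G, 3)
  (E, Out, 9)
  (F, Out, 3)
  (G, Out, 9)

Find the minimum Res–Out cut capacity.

Augment Res→A→D→E→Out: bottleneck 9, flow now 9.
Augment Res→A→D→F→Out: bottleneck 2, flow now 11.
Augment Res→B→C→F→Out: bottleneck 1, flow now 12.
Augment Res→B→D→G→Out: bottleneck 3, flow now 15.
No augmenting path remains; maximum flow = 15.
By max-flow min-cut, the minimum cut capacity equals the max flow.
In the residual graph, reachable from Res: {Res, A, B, C, D, E, F}.
Min-cut edges: D→G (3), E→Out (9), F→Out (3); capacity 3 + 9 + 3 = 15.

15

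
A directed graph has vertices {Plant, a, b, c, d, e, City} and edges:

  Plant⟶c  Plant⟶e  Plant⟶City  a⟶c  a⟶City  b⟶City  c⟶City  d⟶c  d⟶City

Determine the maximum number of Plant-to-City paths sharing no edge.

2

Assign every edge capacity 1; by Menger, the answer equals the max flow.
Path Plant→City (+1); total 1.
Path Plant→c→City (+1); total 2.
No residual Plant→City path; max flow = 2.
Certifying cut of size 2: {Plant→City, Plant→c}.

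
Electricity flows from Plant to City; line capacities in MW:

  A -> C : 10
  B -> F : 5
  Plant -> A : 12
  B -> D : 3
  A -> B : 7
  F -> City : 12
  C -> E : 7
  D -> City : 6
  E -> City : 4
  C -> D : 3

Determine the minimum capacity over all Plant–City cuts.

12

Augment Plant→A→B→D→City: bottleneck 3, flow now 3.
Augment Plant→A→B→F→City: bottleneck 4, flow now 7.
Augment Plant→A→C→D→City: bottleneck 3, flow now 10.
Augment Plant→A→C→E→City: bottleneck 2, flow now 12.
No augmenting path remains; maximum flow = 12.
By max-flow min-cut, the minimum cut capacity equals the max flow.
In the residual graph, reachable from Plant: {Plant}.
Min-cut edges: Plant→A (12); capacity 12 = 12.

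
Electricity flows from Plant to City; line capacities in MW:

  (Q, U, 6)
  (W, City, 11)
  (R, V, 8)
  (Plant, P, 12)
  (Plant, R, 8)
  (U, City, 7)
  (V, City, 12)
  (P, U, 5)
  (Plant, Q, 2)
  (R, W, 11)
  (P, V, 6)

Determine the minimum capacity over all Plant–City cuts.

21

Augment Plant→P→U→City: bottleneck 5, flow now 5.
Augment Plant→P→V→City: bottleneck 6, flow now 11.
Augment Plant→Q→U→City: bottleneck 2, flow now 13.
Augment Plant→R→V→City: bottleneck 6, flow now 19.
Augment Plant→R→W→City: bottleneck 2, flow now 21.
No augmenting path remains; maximum flow = 21.
By max-flow min-cut, the minimum cut capacity equals the max flow.
In the residual graph, reachable from Plant: {Plant, P}.
Min-cut edges: Plant→Q (2), Plant→R (8), P→U (5), P→V (6); capacity 2 + 8 + 5 + 6 = 21.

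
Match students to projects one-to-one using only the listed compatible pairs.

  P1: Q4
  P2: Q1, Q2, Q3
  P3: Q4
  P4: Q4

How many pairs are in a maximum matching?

2

Unit-capacity flow: source→left, listed edges, right→sink; max matching = max flow.
Augmenting path P1→Q4 (+1); matched 1.
Augmenting path P2→Q1 (+1); matched 2.
No augmenting path remains; maximum matching = 2.
König certificate: {P2, Q4} is a vertex cover of size 2 (every listed pair touches it), so no matching can be larger.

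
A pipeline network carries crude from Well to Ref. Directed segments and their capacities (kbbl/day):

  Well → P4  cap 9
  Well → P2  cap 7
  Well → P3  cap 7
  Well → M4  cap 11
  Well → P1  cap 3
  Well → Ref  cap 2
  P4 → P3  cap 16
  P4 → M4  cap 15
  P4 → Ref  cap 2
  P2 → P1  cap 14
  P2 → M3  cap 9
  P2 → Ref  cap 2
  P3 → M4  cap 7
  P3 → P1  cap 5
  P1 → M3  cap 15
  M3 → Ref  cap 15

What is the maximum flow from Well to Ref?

Augment Well→Ref: bottleneck 2, flow now 2.
Augment Well→P4→Ref: bottleneck 2, flow now 4.
Augment Well→P2→Ref: bottleneck 2, flow now 6.
Augment Well→P2→M3→Ref: bottleneck 5, flow now 11.
Augment Well→P1→M3→Ref: bottleneck 3, flow now 14.
Augment Well→P3→P1→M3→Ref: bottleneck 5, flow now 19.
No augmenting path remains; maximum flow = 19.
In the residual graph, reachable from Well: {Well, P4, P3, M4}.
Min-cut edges: Well→P2 (7), Well→P1 (3), Well→Ref (2), P4→Ref (2), P3→P1 (5); capacity 7 + 3 + 2 + 2 + 5 = 19.
This cut is saturated, so no flow can exceed 19.

19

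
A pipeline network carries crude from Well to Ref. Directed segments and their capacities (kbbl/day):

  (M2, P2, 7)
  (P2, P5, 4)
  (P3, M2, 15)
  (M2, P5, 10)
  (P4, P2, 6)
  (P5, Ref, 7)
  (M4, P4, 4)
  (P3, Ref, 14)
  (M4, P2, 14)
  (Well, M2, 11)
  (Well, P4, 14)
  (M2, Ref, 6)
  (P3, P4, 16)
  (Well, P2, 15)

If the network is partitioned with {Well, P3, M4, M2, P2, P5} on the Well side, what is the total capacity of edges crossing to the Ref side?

61

Edges leaving {Well, P3, M4, M2, P2, P5}: Well→P4 (14), P3→P4 (16), P3→Ref (14), M4→P4 (4), M2→Ref (6), P5→Ref (7).
Cut capacity = 14 + 16 + 14 + 4 + 6 + 7 = 61.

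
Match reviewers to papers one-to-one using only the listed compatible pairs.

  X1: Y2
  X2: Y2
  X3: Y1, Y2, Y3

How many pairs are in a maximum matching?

Unit-capacity flow: source→left, listed edges, right→sink; max matching = max flow.
Augmenting path X1→Y2 (+1); matched 1.
Augmenting path X3→Y1 (+1); matched 2.
No augmenting path remains; maximum matching = 2.
König certificate: {X3, Y2} is a vertex cover of size 2 (every listed pair touches it), so no matching can be larger.

2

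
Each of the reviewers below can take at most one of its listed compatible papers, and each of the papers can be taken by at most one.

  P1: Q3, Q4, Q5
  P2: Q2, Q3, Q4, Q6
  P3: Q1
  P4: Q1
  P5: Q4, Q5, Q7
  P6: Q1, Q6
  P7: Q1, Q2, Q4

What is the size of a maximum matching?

6

Unit-capacity flow: source→left, listed edges, right→sink; max matching = max flow.
Augmenting path P1→Q3 (+1); matched 1.
Augmenting path P2→Q2 (+1); matched 2.
Augmenting path P3→Q1 (+1); matched 3.
Augmenting path P5→Q4 (+1); matched 4.
Augmenting path P6→Q6 (+1); matched 5.
Augmenting path P7→Q4→P5→Q5 (+1); matched 6.
No augmenting path remains; maximum matching = 6.
König certificate: {P1, P2, P5, P6, P7, Q1} is a vertex cover of size 6 (every listed pair touches it), so no matching can be larger.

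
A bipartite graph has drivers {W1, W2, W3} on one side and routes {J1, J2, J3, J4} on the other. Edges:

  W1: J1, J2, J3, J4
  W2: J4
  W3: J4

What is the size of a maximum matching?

Unit-capacity flow: source→left, listed edges, right→sink; max matching = max flow.
Augmenting path W1→J1 (+1); matched 1.
Augmenting path W2→J4 (+1); matched 2.
No augmenting path remains; maximum matching = 2.
König certificate: {W1, J4} is a vertex cover of size 2 (every listed pair touches it), so no matching can be larger.

2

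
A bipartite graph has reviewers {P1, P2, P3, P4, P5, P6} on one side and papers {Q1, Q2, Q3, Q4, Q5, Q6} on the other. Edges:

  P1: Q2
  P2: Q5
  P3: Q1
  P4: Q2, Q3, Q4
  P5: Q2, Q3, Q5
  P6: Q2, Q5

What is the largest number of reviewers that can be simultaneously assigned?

Unit-capacity flow: source→left, listed edges, right→sink; max matching = max flow.
Augmenting path P1→Q2 (+1); matched 1.
Augmenting path P2→Q5 (+1); matched 2.
Augmenting path P3→Q1 (+1); matched 3.
Augmenting path P4→Q3 (+1); matched 4.
Augmenting path P5→Q3→P4→Q4 (+1); matched 5.
No augmenting path remains; maximum matching = 5.
König certificate: {P3, P4, P5, Q2, Q5} is a vertex cover of size 5 (every listed pair touches it), so no matching can be larger.

5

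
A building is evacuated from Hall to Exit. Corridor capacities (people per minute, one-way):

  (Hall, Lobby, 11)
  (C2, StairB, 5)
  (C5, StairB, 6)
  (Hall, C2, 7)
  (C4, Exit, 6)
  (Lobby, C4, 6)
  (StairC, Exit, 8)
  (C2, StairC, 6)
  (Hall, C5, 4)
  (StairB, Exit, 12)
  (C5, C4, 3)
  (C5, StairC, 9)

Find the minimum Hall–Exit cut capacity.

17

Augment Hall→C2→StairB→Exit: bottleneck 5, flow now 5.
Augment Hall→C2→StairC→Exit: bottleneck 2, flow now 7.
Augment Hall→C5→C4→Exit: bottleneck 3, flow now 10.
Augment Hall→C5→StairB→Exit: bottleneck 1, flow now 11.
Augment Hall→Lobby→C4→Exit: bottleneck 3, flow now 14.
Augment Hall→Lobby→C4→C5→StairB→Exit: bottleneck 3, flow now 17. (uses reverse residual edge)
No augmenting path remains; maximum flow = 17.
By max-flow min-cut, the minimum cut capacity equals the max flow.
In the residual graph, reachable from Hall: {Hall, Lobby}.
Min-cut edges: Hall→C2 (7), Hall→C5 (4), Lobby→C4 (6); capacity 7 + 4 + 6 = 17.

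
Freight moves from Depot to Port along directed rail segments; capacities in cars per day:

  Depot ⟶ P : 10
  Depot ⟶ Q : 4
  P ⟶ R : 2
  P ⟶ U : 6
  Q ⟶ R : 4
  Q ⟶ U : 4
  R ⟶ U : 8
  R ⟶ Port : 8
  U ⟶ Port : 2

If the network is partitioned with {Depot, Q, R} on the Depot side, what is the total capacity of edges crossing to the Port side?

Edges leaving {Depot, Q, R}: Depot→P (10), Q→U (4), R→U (8), R→Port (8).
Cut capacity = 10 + 4 + 8 + 8 = 30.

30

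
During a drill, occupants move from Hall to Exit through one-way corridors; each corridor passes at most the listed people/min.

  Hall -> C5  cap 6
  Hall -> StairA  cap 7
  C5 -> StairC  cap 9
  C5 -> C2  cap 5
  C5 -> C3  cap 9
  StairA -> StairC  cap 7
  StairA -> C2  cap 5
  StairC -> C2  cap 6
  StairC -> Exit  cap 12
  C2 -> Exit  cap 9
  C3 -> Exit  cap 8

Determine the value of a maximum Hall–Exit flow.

Augment Hall→C5→StairC→Exit: bottleneck 6, flow now 6.
Augment Hall→StairA→StairC→Exit: bottleneck 6, flow now 12.
Augment Hall→StairA→C2→Exit: bottleneck 1, flow now 13.
No augmenting path remains; maximum flow = 13.
In the residual graph, reachable from Hall: {Hall}.
Min-cut edges: Hall→C5 (6), Hall→StairA (7); capacity 6 + 7 = 13.
This cut is saturated, so no flow can exceed 13.

13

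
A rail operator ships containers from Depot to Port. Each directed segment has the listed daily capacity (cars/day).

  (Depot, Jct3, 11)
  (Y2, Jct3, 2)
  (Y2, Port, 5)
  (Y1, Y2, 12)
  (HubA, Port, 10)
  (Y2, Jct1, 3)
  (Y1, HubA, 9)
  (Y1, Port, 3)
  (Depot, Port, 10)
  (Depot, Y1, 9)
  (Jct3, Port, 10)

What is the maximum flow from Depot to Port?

29

Augment Depot→Port: bottleneck 10, flow now 10.
Augment Depot→Y1→Port: bottleneck 3, flow now 13.
Augment Depot→Jct3→Port: bottleneck 10, flow now 23.
Augment Depot→Y1→Y2→Port: bottleneck 5, flow now 28.
Augment Depot→Y1→HubA→Port: bottleneck 1, flow now 29.
No augmenting path remains; maximum flow = 29.
In the residual graph, reachable from Depot: {Depot, Jct3}.
Min-cut edges: Depot→Y1 (9), Depot→Port (10), Jct3→Port (10); capacity 9 + 10 + 10 = 29.
This cut is saturated, so no flow can exceed 29.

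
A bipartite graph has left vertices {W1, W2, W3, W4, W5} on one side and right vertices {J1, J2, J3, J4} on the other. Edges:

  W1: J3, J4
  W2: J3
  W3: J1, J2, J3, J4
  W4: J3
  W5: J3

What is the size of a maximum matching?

3

Unit-capacity flow: source→left, listed edges, right→sink; max matching = max flow.
Augmenting path W1→J3 (+1); matched 1.
Augmenting path W3→J1 (+1); matched 2.
Augmenting path W2→J3→W1→J4 (+1); matched 3.
No augmenting path remains; maximum matching = 3.
König certificate: {W1, W3, J3} is a vertex cover of size 3 (every listed pair touches it), so no matching can be larger.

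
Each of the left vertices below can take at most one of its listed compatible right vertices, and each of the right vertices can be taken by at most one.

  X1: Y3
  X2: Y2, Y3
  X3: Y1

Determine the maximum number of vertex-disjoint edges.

Unit-capacity flow: source→left, listed edges, right→sink; max matching = max flow.
Augmenting path X1→Y3 (+1); matched 1.
Augmenting path X2→Y2 (+1); matched 2.
Augmenting path X3→Y1 (+1); matched 3.
No augmenting path remains; maximum matching = 3.
König certificate: {X1, X2, X3} is a vertex cover of size 3 (every listed pair touches it), so no matching can be larger.

3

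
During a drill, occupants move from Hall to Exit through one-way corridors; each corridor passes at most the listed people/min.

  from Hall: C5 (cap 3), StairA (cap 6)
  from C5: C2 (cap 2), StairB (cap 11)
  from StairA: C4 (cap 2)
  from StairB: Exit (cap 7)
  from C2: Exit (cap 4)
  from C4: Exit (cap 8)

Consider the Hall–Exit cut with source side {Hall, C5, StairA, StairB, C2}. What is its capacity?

Edges leaving {Hall, C5, StairA, StairB, C2}: StairA→C4 (2), StairB→Exit (7), C2→Exit (4).
Cut capacity = 2 + 7 + 4 = 13.

13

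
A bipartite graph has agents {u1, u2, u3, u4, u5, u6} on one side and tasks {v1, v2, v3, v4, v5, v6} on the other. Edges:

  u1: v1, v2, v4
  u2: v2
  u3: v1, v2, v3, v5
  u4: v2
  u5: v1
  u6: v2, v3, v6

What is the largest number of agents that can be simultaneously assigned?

Unit-capacity flow: source→left, listed edges, right→sink; max matching = max flow.
Augmenting path u1→v1 (+1); matched 1.
Augmenting path u2→v2 (+1); matched 2.
Augmenting path u3→v3 (+1); matched 3.
Augmenting path u6→v6 (+1); matched 4.
Augmenting path u5→v1→u1→v4 (+1); matched 5.
No augmenting path remains; maximum matching = 5.
König certificate: {u1, u3, u5, u6, v2} is a vertex cover of size 5 (every listed pair touches it), so no matching can be larger.

5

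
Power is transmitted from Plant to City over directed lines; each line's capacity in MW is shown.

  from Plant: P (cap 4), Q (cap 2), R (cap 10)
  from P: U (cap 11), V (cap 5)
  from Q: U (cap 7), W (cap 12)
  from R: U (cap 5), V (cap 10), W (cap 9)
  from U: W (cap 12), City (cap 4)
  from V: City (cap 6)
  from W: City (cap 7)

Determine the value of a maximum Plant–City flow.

Augment Plant→P→U→City: bottleneck 4, flow now 4.
Augment Plant→Q→W→City: bottleneck 2, flow now 6.
Augment Plant→R→V→City: bottleneck 6, flow now 12.
Augment Plant→R→W→City: bottleneck 4, flow now 16.
No augmenting path remains; maximum flow = 16.
In the residual graph, reachable from Plant: {Plant}.
Min-cut edges: Plant→P (4), Plant→Q (2), Plant→R (10); capacity 4 + 2 + 10 = 16.
This cut is saturated, so no flow can exceed 16.

16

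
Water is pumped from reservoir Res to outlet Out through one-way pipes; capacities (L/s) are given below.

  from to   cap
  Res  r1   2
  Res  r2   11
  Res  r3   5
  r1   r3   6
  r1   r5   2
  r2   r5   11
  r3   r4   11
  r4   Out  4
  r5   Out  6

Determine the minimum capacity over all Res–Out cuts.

Augment Res→r1→r5→Out: bottleneck 2, flow now 2.
Augment Res→r2→r5→Out: bottleneck 4, flow now 6.
Augment Res→r3→r4→Out: bottleneck 4, flow now 10.
No augmenting path remains; maximum flow = 10.
By max-flow min-cut, the minimum cut capacity equals the max flow.
In the residual graph, reachable from Res: {Res, r1, r2, r3, r4, r5}.
Min-cut edges: r4→Out (4), r5→Out (6); capacity 4 + 6 = 10.

10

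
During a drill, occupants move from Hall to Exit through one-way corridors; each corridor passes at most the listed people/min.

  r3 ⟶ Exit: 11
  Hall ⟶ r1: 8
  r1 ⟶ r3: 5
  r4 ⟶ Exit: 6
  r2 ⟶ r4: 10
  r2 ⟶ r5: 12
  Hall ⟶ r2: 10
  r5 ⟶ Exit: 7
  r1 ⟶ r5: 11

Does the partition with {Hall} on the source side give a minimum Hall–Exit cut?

Yes — it is a minimum cut (capacity 18).

Given cut capacity: 8 + 10 = 18.
Augment Hall→r1→r3→Exit: bottleneck 5, flow now 5.
Augment Hall→r1→r5→Exit: bottleneck 3, flow now 8.
Augment Hall→r2→r4→Exit: bottleneck 6, flow now 14.
Augment Hall→r2→r5→Exit: bottleneck 4, flow now 18.
No augmenting path remains; maximum flow = 18.
Cut capacity 18 equals the max flow, so it is a minimum cut.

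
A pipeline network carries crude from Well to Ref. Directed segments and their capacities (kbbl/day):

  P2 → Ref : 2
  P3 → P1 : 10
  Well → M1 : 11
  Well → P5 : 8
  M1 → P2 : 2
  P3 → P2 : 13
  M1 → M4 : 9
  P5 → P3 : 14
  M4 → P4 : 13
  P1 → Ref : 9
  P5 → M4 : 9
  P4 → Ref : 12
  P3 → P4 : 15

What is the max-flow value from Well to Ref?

Augment Well→M1→P2→Ref: bottleneck 2, flow now 2.
Augment Well→P5→M4→P4→Ref: bottleneck 8, flow now 10.
Augment Well→M1→M4→P4→Ref: bottleneck 4, flow now 14.
Augment Well→M1→M4→P5→P3→P1→Ref: bottleneck 5, flow now 19. (uses reverse residual edge)
No augmenting path remains; maximum flow = 19.
In the residual graph, reachable from Well: {Well}.
Min-cut edges: Well→P5 (8), Well→M1 (11); capacity 8 + 11 = 19.
This cut is saturated, so no flow can exceed 19.

19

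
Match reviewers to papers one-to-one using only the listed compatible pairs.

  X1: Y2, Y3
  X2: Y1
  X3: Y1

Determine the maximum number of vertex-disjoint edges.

Unit-capacity flow: source→left, listed edges, right→sink; max matching = max flow.
Augmenting path X1→Y2 (+1); matched 1.
Augmenting path X2→Y1 (+1); matched 2.
No augmenting path remains; maximum matching = 2.
König certificate: {X1, Y1} is a vertex cover of size 2 (every listed pair touches it), so no matching can be larger.

2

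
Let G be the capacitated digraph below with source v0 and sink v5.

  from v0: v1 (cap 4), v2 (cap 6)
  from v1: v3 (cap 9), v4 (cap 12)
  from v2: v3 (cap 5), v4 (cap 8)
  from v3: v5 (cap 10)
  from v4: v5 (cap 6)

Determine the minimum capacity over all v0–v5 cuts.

10

Augment v0→v1→v3→v5: bottleneck 4, flow now 4.
Augment v0→v2→v3→v5: bottleneck 5, flow now 9.
Augment v0→v2→v4→v5: bottleneck 1, flow now 10.
No augmenting path remains; maximum flow = 10.
By max-flow min-cut, the minimum cut capacity equals the max flow.
In the residual graph, reachable from v0: {v0}.
Min-cut edges: v0→v1 (4), v0→v2 (6); capacity 4 + 6 = 10.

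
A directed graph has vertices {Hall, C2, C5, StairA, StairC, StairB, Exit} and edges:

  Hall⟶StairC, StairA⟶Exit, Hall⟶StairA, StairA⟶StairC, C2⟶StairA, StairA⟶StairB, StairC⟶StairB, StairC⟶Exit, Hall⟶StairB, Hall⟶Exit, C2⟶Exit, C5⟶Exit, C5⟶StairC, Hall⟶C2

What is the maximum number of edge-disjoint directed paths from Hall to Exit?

Assign every edge capacity 1; by Menger, the answer equals the max flow.
Path Hall→Exit (+1); total 1.
Path Hall→C2→Exit (+1); total 2.
Path Hall→StairA→Exit (+1); total 3.
Path Hall→StairC→Exit (+1); total 4.
No residual Hall→Exit path; max flow = 4.
Certifying cut of size 4: {Hall→C2, Hall→Exit, Hall→StairA, Hall→StairC}.

4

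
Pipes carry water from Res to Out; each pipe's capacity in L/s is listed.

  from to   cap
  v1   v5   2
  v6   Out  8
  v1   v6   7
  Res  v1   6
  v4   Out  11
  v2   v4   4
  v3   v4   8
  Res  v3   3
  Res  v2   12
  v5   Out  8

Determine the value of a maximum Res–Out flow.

Augment Res→v1→v5→Out: bottleneck 2, flow now 2.
Augment Res→v1→v6→Out: bottleneck 4, flow now 6.
Augment Res→v2→v4→Out: bottleneck 4, flow now 10.
Augment Res→v3→v4→Out: bottleneck 3, flow now 13.
No augmenting path remains; maximum flow = 13.
In the residual graph, reachable from Res: {Res, v2}.
Min-cut edges: Res→v1 (6), Res→v3 (3), v2→v4 (4); capacity 6 + 3 + 4 = 13.
This cut is saturated, so no flow can exceed 13.

13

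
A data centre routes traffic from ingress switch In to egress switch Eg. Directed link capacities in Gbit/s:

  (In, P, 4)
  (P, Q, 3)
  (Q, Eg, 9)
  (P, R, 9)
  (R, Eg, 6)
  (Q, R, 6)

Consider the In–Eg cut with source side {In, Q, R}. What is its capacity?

19

Edges leaving {In, Q, R}: In→P (4), Q→Eg (9), R→Eg (6).
Cut capacity = 4 + 9 + 6 = 19.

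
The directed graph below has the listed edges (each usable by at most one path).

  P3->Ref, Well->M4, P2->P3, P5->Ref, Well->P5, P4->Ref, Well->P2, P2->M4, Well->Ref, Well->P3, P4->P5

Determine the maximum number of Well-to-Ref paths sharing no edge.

3

Assign every edge capacity 1; by Menger, the answer equals the max flow.
Path Well→Ref (+1); total 1.
Path Well→P5→Ref (+1); total 2.
Path Well→P3→Ref (+1); total 3.
No residual Well→Ref path; max flow = 3.
Certifying cut of size 3: {P3→Ref, Well→P5, Well→Ref}.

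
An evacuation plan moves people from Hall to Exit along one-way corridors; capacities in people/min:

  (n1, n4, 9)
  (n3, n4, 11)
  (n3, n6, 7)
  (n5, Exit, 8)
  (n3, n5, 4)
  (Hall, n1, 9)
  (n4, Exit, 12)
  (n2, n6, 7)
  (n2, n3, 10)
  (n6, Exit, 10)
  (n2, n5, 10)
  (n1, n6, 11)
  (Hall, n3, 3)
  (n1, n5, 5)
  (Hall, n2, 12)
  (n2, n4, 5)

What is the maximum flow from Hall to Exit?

24

Augment Hall→n1→n4→Exit: bottleneck 9, flow now 9.
Augment Hall→n2→n4→Exit: bottleneck 3, flow now 12.
Augment Hall→n2→n5→Exit: bottleneck 8, flow now 20.
Augment Hall→n2→n6→Exit: bottleneck 1, flow now 21.
Augment Hall→n3→n6→Exit: bottleneck 3, flow now 24.
No augmenting path remains; maximum flow = 24.
In the residual graph, reachable from Hall: {Hall}.
Min-cut edges: Hall→n1 (9), Hall→n2 (12), Hall→n3 (3); capacity 9 + 12 + 3 = 24.
This cut is saturated, so no flow can exceed 24.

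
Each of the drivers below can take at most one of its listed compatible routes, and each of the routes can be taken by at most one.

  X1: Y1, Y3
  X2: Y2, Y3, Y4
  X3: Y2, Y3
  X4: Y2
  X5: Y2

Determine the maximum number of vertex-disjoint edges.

Unit-capacity flow: source→left, listed edges, right→sink; max matching = max flow.
Augmenting path X1→Y1 (+1); matched 1.
Augmenting path X2→Y2 (+1); matched 2.
Augmenting path X3→Y3 (+1); matched 3.
Augmenting path X4→Y2→X2→Y4 (+1); matched 4.
No augmenting path remains; maximum matching = 4.
König certificate: {X1, X2, X3, Y2} is a vertex cover of size 4 (every listed pair touches it), so no matching can be larger.

4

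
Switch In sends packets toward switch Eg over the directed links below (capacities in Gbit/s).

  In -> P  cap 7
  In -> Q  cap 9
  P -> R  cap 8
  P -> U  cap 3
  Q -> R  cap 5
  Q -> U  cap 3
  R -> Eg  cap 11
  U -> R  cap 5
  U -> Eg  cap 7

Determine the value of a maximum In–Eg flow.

15

Augment In→P→R→Eg: bottleneck 7, flow now 7.
Augment In→Q→R→Eg: bottleneck 4, flow now 11.
Augment In→Q→U→Eg: bottleneck 3, flow now 14.
Augment In→Q→R→P→U→Eg: bottleneck 1, flow now 15. (uses reverse residual edge)
No augmenting path remains; maximum flow = 15.
In the residual graph, reachable from In: {In, Q}.
Min-cut edges: In→P (7), Q→R (5), Q→U (3); capacity 7 + 5 + 3 = 15.
This cut is saturated, so no flow can exceed 15.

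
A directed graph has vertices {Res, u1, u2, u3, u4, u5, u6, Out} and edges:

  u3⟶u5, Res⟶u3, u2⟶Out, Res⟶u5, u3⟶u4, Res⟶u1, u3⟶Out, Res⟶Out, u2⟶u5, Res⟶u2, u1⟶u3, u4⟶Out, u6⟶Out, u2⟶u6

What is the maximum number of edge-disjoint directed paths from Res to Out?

4

Assign every edge capacity 1; by Menger, the answer equals the max flow.
Path Res→Out (+1); total 1.
Path Res→u2→Out (+1); total 2.
Path Res→u3→Out (+1); total 3.
Path Res→u1→u3→u4→Out (+1); total 4.
No residual Res→Out path; max flow = 4.
Certifying cut of size 4: {Res→Out, Res→u1, Res→u2, Res→u3}.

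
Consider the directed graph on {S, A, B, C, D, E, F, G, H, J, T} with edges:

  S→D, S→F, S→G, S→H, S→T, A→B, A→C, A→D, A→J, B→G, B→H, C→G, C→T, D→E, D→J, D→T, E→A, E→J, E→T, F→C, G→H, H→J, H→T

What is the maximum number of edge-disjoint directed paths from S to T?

Assign every edge capacity 1; by Menger, the answer equals the max flow.
Path S→T (+1); total 1.
Path S→D→T (+1); total 2.
Path S→H→T (+1); total 3.
Path S→F→C→T (+1); total 4.
No residual S→T path; max flow = 4.
Certifying cut of size 4: {H→T, S→D, S→F, S→T}.

4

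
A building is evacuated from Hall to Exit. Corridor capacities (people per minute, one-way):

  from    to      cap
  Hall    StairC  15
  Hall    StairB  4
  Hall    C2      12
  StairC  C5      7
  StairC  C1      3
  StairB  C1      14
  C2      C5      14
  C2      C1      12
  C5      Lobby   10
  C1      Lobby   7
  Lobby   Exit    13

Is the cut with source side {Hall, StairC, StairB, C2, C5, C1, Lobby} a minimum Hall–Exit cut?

Given cut capacity: 13 = 13.
Augment Hall→StairC→C5→Lobby→Exit: bottleneck 7, flow now 7.
Augment Hall→StairC→C1→Lobby→Exit: bottleneck 3, flow now 10.
Augment Hall→StairB→C1→Lobby→Exit: bottleneck 3, flow now 13.
No augmenting path remains; maximum flow = 13.
Cut capacity 13 equals the max flow, so it is a minimum cut.

Yes — it is a minimum cut (capacity 13).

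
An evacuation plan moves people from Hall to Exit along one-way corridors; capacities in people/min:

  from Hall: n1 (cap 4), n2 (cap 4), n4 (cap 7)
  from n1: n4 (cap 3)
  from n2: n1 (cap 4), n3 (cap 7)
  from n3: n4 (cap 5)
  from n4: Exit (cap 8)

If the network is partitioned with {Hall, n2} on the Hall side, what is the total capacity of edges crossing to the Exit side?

Edges leaving {Hall, n2}: Hall→n1 (4), Hall→n4 (7), n2→n1 (4), n2→n3 (7).
Cut capacity = 4 + 7 + 4 + 7 = 22.

22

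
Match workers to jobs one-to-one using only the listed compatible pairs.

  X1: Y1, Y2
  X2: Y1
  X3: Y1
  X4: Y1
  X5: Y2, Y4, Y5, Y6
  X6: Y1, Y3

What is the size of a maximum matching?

Unit-capacity flow: source→left, listed edges, right→sink; max matching = max flow.
Augmenting path X1→Y1 (+1); matched 1.
Augmenting path X5→Y2 (+1); matched 2.
Augmenting path X6→Y3 (+1); matched 3.
Augmenting path X2→Y1→X1→Y2→X5→Y4 (+1); matched 4.
No augmenting path remains; maximum matching = 4.
König certificate: {X1, X5, X6, Y1} is a vertex cover of size 4 (every listed pair touches it), so no matching can be larger.

4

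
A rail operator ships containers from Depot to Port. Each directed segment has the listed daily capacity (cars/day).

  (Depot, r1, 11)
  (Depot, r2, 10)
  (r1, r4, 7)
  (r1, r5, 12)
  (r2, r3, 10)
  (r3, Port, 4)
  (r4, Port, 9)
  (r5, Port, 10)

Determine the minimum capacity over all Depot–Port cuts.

Augment Depot→r1→r4→Port: bottleneck 7, flow now 7.
Augment Depot→r1→r5→Port: bottleneck 4, flow now 11.
Augment Depot→r2→r3→Port: bottleneck 4, flow now 15.
No augmenting path remains; maximum flow = 15.
By max-flow min-cut, the minimum cut capacity equals the max flow.
In the residual graph, reachable from Depot: {Depot, r2, r3}.
Min-cut edges: Depot→r1 (11), r3→Port (4); capacity 11 + 4 = 15.

15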